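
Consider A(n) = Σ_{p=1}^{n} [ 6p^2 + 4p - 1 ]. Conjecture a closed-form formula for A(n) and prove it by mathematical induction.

A(n) = n(n + 2)(2n + 1)

We claim A(n) = n(n + 2)(2n + 1) for all n ≥ 1.
For the base case n = 1: A(1) = 9, and the closed form gives 9. They agree.
Inductive step: suppose the statement holds for some p ≥ 1, so A(p) = p(2p^2 + 5p + 2).
Then A(p+1) = A(p) + (6p^2 + 16p + 9) = (p(2p^2 + 5p + 2)) + (6p^2 + 16p + 9).
Simplifying, A(p+1) = (p + 1)(p + 3)(2p + 3) = (p+1)((p+1) + 2)(2(p+1) + 1),
which is the closed form with n = p+1.
By induction, the statement is established for all n ≥ 1.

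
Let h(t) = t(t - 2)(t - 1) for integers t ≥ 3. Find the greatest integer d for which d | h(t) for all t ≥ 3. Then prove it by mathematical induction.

d = 6

Computing the first values: h(3) = 6 and h(4) = 24; gcd(6, 24) = 6, so d ≤ 6.
We prove 6 | t(t - 2)(t - 1) for all t ≥ 3 by induction on t.
Base step (t = 3): h(3) = 6 = 6·(1), so 6 | h(3).
For the inductive step, assume it holds for an arbitrary p ≥ 3, i.e. 6 | h(p). Then
h(p+1) − h(p) = (p-1)·p·(p+1) − (p-2)·(p-1)·p = (p-1)·p·[(p+1) − (p-2)] = 3·(p-1)·p. The product of 2 consecutive integers is divisible by (2)! = 2, so h(p+1) − h(p) is divisible by 3·2 = 6. By the inductive hypothesis 6 | h(p), hence 6 | h(p+1).
By the principle of mathematical induction, the result holds for all t ≥ 3.
Therefore the largest such d is 6.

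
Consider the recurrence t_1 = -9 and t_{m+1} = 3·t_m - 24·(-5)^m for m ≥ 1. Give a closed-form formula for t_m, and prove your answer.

Computing the first terms: t_1 = -9, t_2 = 93, t_3 = -321. This suggests t_m = 3(-5)^m + 2·3^m.
For the base case m = 1: the formula gives -9 = -9 = t_1.
Suppose the result is true for m = p, so t_p = 3(-5)^p + 2·3^p.
Then t_{p+1} = 3·t_p - 24·(-5)^p = 3·(3(-5)^p + 2·3^p) - 24·(-5)^p = 3(-5)^(p + 1) + 2·3^(p + 1),
which is the claimed formula at m = p+1.
By induction, the statement is established for all m ≥ 1.

t_m = 3(-5)^m + 2·3^m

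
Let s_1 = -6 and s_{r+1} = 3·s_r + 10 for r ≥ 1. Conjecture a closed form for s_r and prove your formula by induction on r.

Computing the first terms: s_1 = -6, s_2 = -8, s_3 = -14. This suggests s_r = -3^(r - 1) - 5.
Base case (r = 1): the formula gives -6 = -6 = s_1.
Inductive step: assume the claim holds for r = k, so s_k = -3^(k - 1) - 5.
Then s_{k+1} = 3·s_k + 10 = 3·(-3^(k - 1) - 5) + 10 = -3^k - 5 = -3^((k+1) - 1) - 5,
which is the claimed formula at r = k+1.
Hence, by induction on r, the claim holds for every r ≥ 1.

s_r = -3^(r - 1) - 5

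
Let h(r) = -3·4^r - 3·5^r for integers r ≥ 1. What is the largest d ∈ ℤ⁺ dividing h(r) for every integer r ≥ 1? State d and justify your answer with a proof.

Computing the first values: h(1) = -27 and h(2) = -123; gcd(-27, -123) = 3, so d ≤ 3.
We prove 3 | -3·4^r - 3·5^r for all r ≥ 1 by induction on r.
When r = 1: h(1) = -27 = 3·(-9), so 3 | h(1).
Inductive step: assume the claim holds for r = m, i.e. 3 | h(m). Then
h(m+1) − 5·h(m) = (-3·4^(m+1) - 3·5^(m+1)) − 5·(-3·4^m - 3·5^m) = (-3)·4^m·(4 − 5) = (3)·4^m. Since 3 | h(m) by the inductive hypothesis, 3 | 5·h(m); and 3 | 3 since 3 = 3·1. Therefore 3 | h(m+1).
Hence, by induction on r, the claim holds for every r ≥ 1.
Therefore the largest such d is 3.

d = 3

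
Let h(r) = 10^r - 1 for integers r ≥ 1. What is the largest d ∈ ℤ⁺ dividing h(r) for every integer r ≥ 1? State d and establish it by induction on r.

d = 9

Computing the first values: h(1) = 9 and h(2) = 99; gcd(9, 99) = 9, so d ≤ 9.
We prove 9 | 10^r - 1 for all r ≥ 1 by induction on r.
Base step (r = 1): h(1) = 9 = 9·(1), so 9 | h(1).
For the inductive step, assume it holds for an arbitrary i ≥ 1, i.e. 9 | h(i). Then
10^{i+1} − 1^{i+1} = 10·10^i − 1·1^i = 10·(10^i − 1^i) + (9)·1^i. The first term is divisible by 9 by the inductive hypothesis, and the second term (9)·1^i is divisible by 9 since 9 | 9. Hence 9 | h(i+1).
Hence, by induction on r, the claim holds for every r ≥ 1.
Therefore the largest such d is 9.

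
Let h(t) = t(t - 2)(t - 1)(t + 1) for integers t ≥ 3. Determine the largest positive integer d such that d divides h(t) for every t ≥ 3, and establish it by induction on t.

d = 24

Computing the first values: h(3) = 24 and h(4) = 120; gcd(24, 120) = 24, so d ≤ 24.
We prove 24 | t(t - 2)(t - 1)(t + 1) for all t ≥ 3 by induction on t.
When t = 3: h(3) = 24 = 24·(1), so 24 | h(3).
For the inductive step, assume it holds for an arbitrary k ≥ 3, i.e. 24 | h(k). Then
h(k+1) − h(k) = (k-1)·k·(k+1)·(k+2) − (k-2)·(k-1)·k·(k+1) = (k-1)·k·(k+1)·[(k+2) − (k-2)] = 4·(k-1)·k·(k+1). The product of 3 consecutive integers is divisible by (3)! = 6, so h(k+1) − h(k) is divisible by 4·6 = 24. By the inductive hypothesis 24 | h(k), hence 24 | h(k+1).
By the principle of mathematical induction, the result holds for all t ≥ 3.
Therefore the largest such d is 24.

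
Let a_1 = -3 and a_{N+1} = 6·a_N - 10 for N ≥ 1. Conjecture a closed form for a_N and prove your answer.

Computing the first terms: a_1 = -3, a_2 = -28, a_3 = -178. This suggests a_N = -5·6^(N - 1) + 2.
For the base case N = 1: the formula gives -3 = -3 = a_1.
For the inductive step, assume it holds for an arbitrary m ≥ 1, so a_m = -5·6^(m - 1) + 2.
Then a_{m+1} = 6·a_m - 10 = 6·(-5·6^(m - 1) + 2) - 10 = -5·6^m + 2 = -5·6^((m+1) - 1) + 2,
which is the claimed formula at N = m+1.
Hence, by induction on N, the claim holds for every N ≥ 1.

a_N = -5·6^(N - 1) + 2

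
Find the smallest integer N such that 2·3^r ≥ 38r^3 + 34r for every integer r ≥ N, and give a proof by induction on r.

N = 9

At r = 8: 13122 < 19728, so the inequality fails and N ≥ 9. We prove 2·3^r ≥ 38r^3 + 34r for all r ≥ 9.
For the base case r = 9: 2·3^r = 39366 and 38r^3 + 34r = 28008, so 39366 ≥ 28008.
Inductive step: suppose the statement holds for some m ≥ 9, so 2·3^m ≥ 38m^3 + 34m.
Then 2·3^(m + 1) = 3·(2·3^m) ≥ 3·(38m^3 + 34m).
Also, for m ≥ 9 we have 3·(38m^3 + 34m) ≥ 38(m+1)^3 + 34(m+1), since 3·(38m^3 + 34m) − (38(m+1)^3 + 34(m+1)) = 76m^3 - 114m^2 - 46m - 72, which is nonnegative for all m ≥ 9.
Combining, 2·3^(m + 1) ≥ 38(m+1)^3 + 34(m+1).
This completes the induction.
Hence the smallest such N is 9.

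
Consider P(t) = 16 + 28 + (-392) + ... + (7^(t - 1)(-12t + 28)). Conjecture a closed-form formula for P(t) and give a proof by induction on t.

We claim P(t) = 7^t(-2t + 5) - 5 for all t ≥ 1.
Base case (t = 1): P(1) = 16, and the closed form gives 16. They agree.
Inductive step: suppose the statement holds for some k ≥ 1, so P(k) = 7^k(-2k + 5) - 5.
Then P(k+1) = P(k) + (7^k(-12k + 16)) = (7^k(-2k + 5) - 5) + (7^k(-12k + 16)).
Simplifying, P(k+1) = -14·7^k·k + 21·7^k - 5 = 7^(k+1)(-2(k+1) + 5) - 5,
which is the closed form with t = k+1.
By the principle of mathematical induction, the result holds for all t ≥ 1.

P(t) = 7^t(-2t + 5) - 5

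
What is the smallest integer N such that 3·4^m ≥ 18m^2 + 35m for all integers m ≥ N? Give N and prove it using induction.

At m = 3: 192 < 267, so the inequality fails and N ≥ 4. We prove 3·4^m ≥ 18m^2 + 35m for all m ≥ 4.
Base step (m = 4): 3·4^m = 768 and 18m^2 + 35m = 428, so 768 ≥ 428.
Suppose the result is true for m = j, so 3·4^j ≥ 18j^2 + 35j.
Then 3·4^(j + 1) = 4·(3·4^j) ≥ 4·(18j^2 + 35j).
Also, for j ≥ 4 we have 4·(18j^2 + 35j) ≥ 18(j+1)^2 + 35(j+1), since 4·(18j^2 + 35j) − (18(j+1)^2 + 35(j+1)) = 54j^2 + 69j - 53, which is nonnegative for all j ≥ 4.
Combining, 3·4^(j + 1) ≥ 18(j+1)^2 + 35(j+1).
Hence, by induction on m, the claim holds for every m ≥ 4.
Hence the smallest such N is 4.

N = 4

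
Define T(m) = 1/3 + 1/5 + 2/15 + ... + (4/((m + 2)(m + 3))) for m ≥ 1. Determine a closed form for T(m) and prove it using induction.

T(m) = 4m/(3(m + 3))

We claim T(m) = 4m/(3(m + 3)) for all m ≥ 1.
Base case (m = 1): T(1) = 1/3, and the closed form gives 1/3. They agree.
Inductive step: assume the claim holds for m = p, so T(p) = 4p/(3(p + 3)).
Then T(p+1) = T(p) + (4/((p + 3)(p + 4))) = (4p/(3(p + 3))) + (4/((p + 3)(p + 4))).
Simplifying, T(p+1) = 4(p + 1)/(3(p + 4)) = 4(p+1)/(3((p+1) + 3)),
which is the closed form with m = p+1.
By induction, the statement is established for all m ≥ 1.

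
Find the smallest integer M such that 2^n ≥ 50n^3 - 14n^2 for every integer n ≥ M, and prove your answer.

M = 19

At n = 18: 262144 < 287064, so the inequality fails and M ≥ 19. We prove 2^n ≥ 50n^3 - 14n^2 for all n ≥ 19.
Base step (n = 19): 2^n = 524288 and 50n^3 - 14n^2 = 337896, so 524288 ≥ 337896.
For the inductive step, assume it holds for an arbitrary j ≥ 19, so 2^j ≥ 50j^3 - 14j^2.
Then 2^(j + 1) = 2·(2^j) ≥ 2·(50j^3 - 14j^2).
Also, for j ≥ 19 we have 2·(50j^3 - 14j^2) ≥ 50(j+1)^3 - 14(j+1)^2, since 2·(50j^3 - 14j^2) − (50(j+1)^3 - 14(j+1)^2) = 50j^3 - 164j^2 - 122j - 36, which is nonnegative for all j ≥ 19.
Combining, 2^(j + 1) ≥ 50(j+1)^3 - 14(j+1)^2.
This completes the induction.
Hence the smallest such M is 19.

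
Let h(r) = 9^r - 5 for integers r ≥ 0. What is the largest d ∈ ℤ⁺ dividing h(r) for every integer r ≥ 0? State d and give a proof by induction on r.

d = 4

Computing the first values: h(0) = -4 and h(1) = 4; gcd(-4, 4) = 4, so d ≤ 4.
We prove 4 | 9^r - 5 for all r ≥ 0 by induction on r.
For the base case r = 0: h(0) = -4 = 4·(-1), so 4 | h(0).
For the inductive step, assume it holds for an arbitrary p ≥ 0, i.e. 4 | h(p). Then
h(p+1) = 9^(p+1) - 5 = 9·(9^p - 5) + 40 = 9·h(p) + 40. The first term is divisible by 4 by the inductive hypothesis, and 40 is divisible by 4. Hence 4 | h(p+1).
By induction, the statement is established for all r ≥ 0.
Therefore the largest such d is 4.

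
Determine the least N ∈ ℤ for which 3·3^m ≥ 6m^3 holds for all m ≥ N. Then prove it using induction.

At m = 5: 729 < 750, so the inequality fails and N ≥ 6. We prove 3·3^m ≥ 6m^3 for all m ≥ 6.
Base case (m = 6): 3·3^m = 2187 and 6m^3 = 1296, so 2187 ≥ 1296.
Suppose the result is true for m = j, so 3·3^j ≥ 6j^3.
Then 3·3^(j + 1) = 3·(3·3^j) ≥ 3·(6j^3).
Also, for j ≥ 6 we have 3·(6j^3) ≥ 6(j+1)^3, since 3 ≥ (1 + 1/j)^3 for all j ≥ 6.
Combining, 3·3^(j + 1) ≥ 6(j+1)^3.
This completes the induction.
Hence the smallest such N is 6.

N = 6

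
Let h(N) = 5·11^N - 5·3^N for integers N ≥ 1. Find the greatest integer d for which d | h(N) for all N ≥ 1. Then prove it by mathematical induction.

d = 40

Computing the first values: h(1) = 40 and h(2) = 560; gcd(40, 560) = 40, so d ≤ 40.
We prove 40 | 5·11^N - 5·3^N for all N ≥ 1 by induction on N.
Base case (N = 1): h(1) = 40 = 40·(1), so 40 | h(1).
Suppose the result is true for N = r, i.e. 40 | h(r). Then
h(r+1) − 11·h(r) = (5·11^(r+1) - 5·3^(r+1)) − 11·(5·11^r - 5·3^r) = (-5)·3^r·(3 − 11) = (40)·3^r. Since 40 | h(r) by the inductive hypothesis, 40 | 11·h(r); and 40 | 40 since 40 = 40·1. Therefore 40 | h(r+1).
Hence, by induction on N, the claim holds for every N ≥ 1.
Therefore the largest such d is 40.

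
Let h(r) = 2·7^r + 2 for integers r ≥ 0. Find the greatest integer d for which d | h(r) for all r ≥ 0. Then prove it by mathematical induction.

d = 4

Computing the first values: h(0) = 4 and h(1) = 16; gcd(4, 16) = 4, so d ≤ 4.
We prove 4 | 2·7^r + 2 for all r ≥ 0 by induction on r.
When r = 0: h(0) = 4 = 4·(1), so 4 | h(0).
For the inductive step, assume it holds for an arbitrary j ≥ 0, i.e. 4 | h(j). Then
h(j+1) = 2·7^(j+1) + 2 = 7·(2·7^j + 2) - 12 = 7·h(j) - 12. The first term is divisible by 4 by the inductive hypothesis, and -12 is divisible by 4. Hence 4 | h(j+1).
By induction, the statement is established for all r ≥ 0.
Therefore the largest such d is 4.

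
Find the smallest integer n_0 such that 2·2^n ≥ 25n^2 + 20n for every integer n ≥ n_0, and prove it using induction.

At n = 10: 2048 < 2700, so the inequality fails and n_0 ≥ 11. We prove 2·2^n ≥ 25n^2 + 20n for all n ≥ 11.
For the base case n = 11: 2·2^n = 4096 and 25n^2 + 20n = 3245, so 4096 ≥ 3245.
Inductive step: assume the claim holds for n = m, so 2·2^m ≥ 25m^2 + 20m.
Then 2·2^(m + 1) = 2·(2·2^m) ≥ 2·(25m^2 + 20m).
Also, for m ≥ 11 we have 2·(25m^2 + 20m) ≥ 25(m+1)^2 + 20(m+1), since 2·(25m^2 + 20m) − (25(m+1)^2 + 20(m+1)) = 25m^2 - 30m - 45, which is nonnegative for all m ≥ 11.
Combining, 2·2^(m + 1) ≥ 25(m+1)^2 + 20(m+1).
By induction, the statement is established for all n ≥ 11.
Hence the smallest such n_0 is 11.

n_0 = 11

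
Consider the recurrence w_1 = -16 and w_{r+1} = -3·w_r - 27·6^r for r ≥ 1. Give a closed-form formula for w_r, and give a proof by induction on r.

w_r = 2(-3)^(r - 1) - 3·6^r

Computing the first terms: w_1 = -16, w_2 = -114, w_3 = -630. This suggests w_r = 2(-3)^(r - 1) - 3·6^r.
When r = 1: the formula gives -16 = -16 = w_1.
Inductive step: suppose the statement holds for some p ≥ 1, so w_p = 2(-3)^(p - 1) - 3·6^p.
Then w_{p+1} = -3·w_p - 27·6^p = -3·(2(-3)^(p - 1) - 3·6^p) - 27·6^p = 2(-3)^p - 3·6^(p + 1) = 2(-3)^((p+1) - 1) - 3·6^(p+1),
which is the claimed formula at r = p+1.
Hence, by induction on r, the claim holds for every r ≥ 1.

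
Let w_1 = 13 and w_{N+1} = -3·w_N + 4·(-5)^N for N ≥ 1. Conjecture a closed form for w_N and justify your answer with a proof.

Computing the first terms: w_1 = 13, w_2 = -59, w_3 = 277. This suggests w_N = -(-3)^N - 2(-5)^N.
For the base case N = 1: the formula gives 13 = 13 = w_1.
Inductive step: assume the claim holds for N = m, so w_m = -(-3)^m - 2(-5)^m.
Then w_{m+1} = -3·w_m + 4·(-5)^m = -3·(-(-3)^m - 2(-5)^m) + 4·(-5)^m = -(-3)^(m + 1) - 2(-5)^(m + 1),
which is the claimed formula at N = m+1.
Hence, by induction on N, the claim holds for every N ≥ 1.

w_N = -(-3)^N - 2(-5)^N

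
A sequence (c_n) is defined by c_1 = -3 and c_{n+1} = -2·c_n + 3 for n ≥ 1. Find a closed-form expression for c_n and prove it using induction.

c_n = -(-2)^(n + 1) + 1

Computing the first terms: c_1 = -3, c_2 = 9, c_3 = -15. This suggests c_n = -(-2)^(n + 1) + 1.
Base case (n = 1): the formula gives -3 = -3 = c_1.
Inductive step: suppose the statement holds for some k ≥ 1, so c_k = -(-2)^(k + 1) + 1.
Then c_{k+1} = -2·c_k + 3 = -2·(-(-2)^(k + 1) + 1) + 3 = -(-2)^(k + 2) + 1 = -(-2)^((k+1) + 1) + 1,
which is the claimed formula at n = k+1.
By the principle of mathematical induction, the result holds for all n ≥ 1.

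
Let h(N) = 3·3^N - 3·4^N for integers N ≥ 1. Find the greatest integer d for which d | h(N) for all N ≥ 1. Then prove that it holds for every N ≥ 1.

d = 3

Computing the first values: h(1) = -3 and h(2) = -21; gcd(-3, -21) = 3, so d ≤ 3.
We prove 3 | 3·3^N - 3·4^N for all N ≥ 1 by induction on N.
Base case (N = 1): h(1) = -3 = 3·(-1), so 3 | h(1).
For the inductive step, assume it holds for an arbitrary m ≥ 1, i.e. 3 | h(m). Then
h(m+1) − 4·h(m) = (3·3^(m+1) - 3·4^(m+1)) − 4·(3·3^m - 3·4^m) = (3)·3^m·(3 − 4) = (-3)·3^m. Since 3 | h(m) by the inductive hypothesis, 3 | 4·h(m); and 3 | -3 since -3 = 3·-1. Therefore 3 | h(m+1).
This completes the induction.
Therefore the largest such d is 3.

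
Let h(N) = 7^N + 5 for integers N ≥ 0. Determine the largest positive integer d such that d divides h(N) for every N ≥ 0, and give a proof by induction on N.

Computing the first values: h(0) = 6 and h(1) = 12; gcd(6, 12) = 6, so d ≤ 6.
We prove 6 | 7^N + 5 for all N ≥ 0 by induction on N.
Base case (N = 0): h(0) = 6 = 6·(1), so 6 | h(0).
Suppose the result is true for N = j, i.e. 6 | h(j). Then
h(j+1) = 7^(j+1) + 5 = 7·(7^j + 5) - 30 = 7·h(j) - 30. The first term is divisible by 6 by the inductive hypothesis, and -30 is divisible by 6. Hence 6 | h(j+1).
Hence, by induction on N, the claim holds for every N ≥ 0.
Therefore the largest such d is 6.

d = 6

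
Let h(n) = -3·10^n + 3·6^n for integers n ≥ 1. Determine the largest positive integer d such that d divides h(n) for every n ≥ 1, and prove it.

d = 12

Computing the first values: h(1) = -12 and h(2) = -192; gcd(-12, -192) = 12, so d ≤ 12.
We prove 12 | -3·10^n + 3·6^n for all n ≥ 1 by induction on n.
When n = 1: h(1) = -12 = 12·(-1), so 12 | h(1).
Suppose the result is true for n = k, i.e. 12 | h(k). Then
h(k+1) − 10·h(k) = (-3·10^(k+1) + 3·6^(k+1)) − 10·(-3·10^k + 3·6^k) = (3)·6^k·(6 − 10) = (-12)·6^k. Since 12 | h(k) by the inductive hypothesis, 12 | 10·h(k); and 12 | -12 since -12 = 12·-1. Therefore 12 | h(k+1).
By the principle of mathematical induction, the result holds for all n ≥ 1.
Therefore the largest such d is 12.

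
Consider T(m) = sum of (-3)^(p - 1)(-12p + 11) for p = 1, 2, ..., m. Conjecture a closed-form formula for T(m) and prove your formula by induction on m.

T(m) = (-3)^m(3m - 2) + 2

We claim T(m) = (-3)^m(3m - 2) + 2 for all m ≥ 1.
Base step (m = 1): T(1) = -1, and the closed form gives -1. They agree.
Inductive step: suppose the statement holds for some p ≥ 1, so T(p) = (-3)^p(3p - 2) + 2.
Then T(p+1) = T(p) + ((-3)^p(-12p - 1)) = ((-3)^p(3p - 2) + 2) + ((-3)^p(-12p - 1)).
Simplifying, T(p+1) = (-3)^(p + 1) - (-3)^(p + 2)p + 2 = (-3)^(p+1)(3(p+1) - 2) + 2,
which is the closed form with m = p+1.
This completes the induction.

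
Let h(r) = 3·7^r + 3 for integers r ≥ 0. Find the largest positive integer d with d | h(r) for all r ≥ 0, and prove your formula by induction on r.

d = 6

Computing the first values: h(0) = 6 and h(1) = 24; gcd(6, 24) = 6, so d ≤ 6.
We prove 6 | 3·7^r + 3 for all r ≥ 0 by induction on r.
Base step (r = 0): h(0) = 6 = 6·(1), so 6 | h(0).
For the inductive step, assume it holds for an arbitrary m ≥ 0, i.e. 6 | h(m). Then
h(m+1) = 3·7^(m+1) + 3 = 7·(3·7^m + 3) - 18 = 7·h(m) - 18. The first term is divisible by 6 by the inductive hypothesis, and -18 is divisible by 6. Hence 6 | h(m+1).
This completes the induction.
Therefore the largest such d is 6.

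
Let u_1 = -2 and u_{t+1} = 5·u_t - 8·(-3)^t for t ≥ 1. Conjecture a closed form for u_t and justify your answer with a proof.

Computing the first terms: u_1 = -2, u_2 = 14, u_3 = -2. This suggests u_t = (-3)^t + 5^(t - 1).
For the base case t = 1: the formula gives -2 = -2 = u_1.
Suppose the result is true for t = k, so u_k = (-3)^k + 5^(k - 1).
Then u_{k+1} = 5·u_k - 8·(-3)^k = 5·((-3)^k + 5^(k - 1)) - 8·(-3)^k = (-3)^(k + 1) + 5^k = (-3)^(k+1) + 5^((k+1) - 1),
which is the claimed formula at t = k+1.
By the principle of mathematical induction, the result holds for all t ≥ 1.

u_t = (-3)^t + 5^(t - 1)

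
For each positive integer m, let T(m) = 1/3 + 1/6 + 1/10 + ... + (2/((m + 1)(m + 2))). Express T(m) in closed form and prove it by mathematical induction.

T(m) = m/(m + 2)

We claim T(m) = m/(m + 2) for all m ≥ 1.
Base step (m = 1): T(1) = 1/3, and the closed form gives 1/3. They agree.
Suppose the result is true for m = j, so T(j) = j/(j + 2).
Then T(j+1) = T(j) + (2/((j + 2)(j + 3))) = (j/(j + 2)) + (2/((j + 2)(j + 3))).
Simplifying, T(j+1) = (j + 1)/(j + 3) = (j+1)/((j+1) + 2),
which is the closed form with m = j+1.
By the principle of mathematical induction, the result holds for all m ≥ 1.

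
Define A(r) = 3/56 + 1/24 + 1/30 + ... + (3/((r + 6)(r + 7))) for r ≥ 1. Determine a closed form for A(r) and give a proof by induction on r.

A(r) = 3r/(7(r + 7))

We claim A(r) = 3r/(7(r + 7)) for all r ≥ 1.
When r = 1: A(1) = 3/56, and the closed form gives 3/56. They agree.
Inductive step: suppose the statement holds for some k ≥ 1, so A(k) = 3k/(7(k + 7)).
Then A(k+1) = A(k) + (3/((k + 7)(k + 8))) = (3k/(7(k + 7))) + (3/((k + 7)(k + 8))).
Simplifying, A(k+1) = 3(k + 1)/(7(k + 8)) = 3(k+1)/(7((k+1) + 7)),
which is the closed form with r = k+1.
This completes the induction.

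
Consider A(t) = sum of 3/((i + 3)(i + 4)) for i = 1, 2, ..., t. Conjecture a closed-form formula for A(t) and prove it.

We claim A(t) = 3t/(4(t + 4)) for all t ≥ 1.
When t = 1: A(1) = 3/20, and the closed form gives 3/20. They agree.
Inductive step: suppose the statement holds for some i ≥ 1, so A(i) = 3i/(4(i + 4)).
Then A(i+1) = A(i) + (3/((i + 4)(i + 5))) = (3i/(4(i + 4))) + (3/((i + 4)(i + 5))).
Simplifying, A(i+1) = 3(i + 1)/(4(i + 5)) = 3(i+1)/(4((i+1) + 4)),
which is the closed form with t = i+1.
Hence, by induction on t, the claim holds for every t ≥ 1.

A(t) = 3t/(4(t + 4))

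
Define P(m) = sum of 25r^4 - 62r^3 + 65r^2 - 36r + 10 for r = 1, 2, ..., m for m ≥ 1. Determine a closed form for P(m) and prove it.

We claim P(m) = m(5m^4 - 3m^3 - m^2 - m + 2) for all m ≥ 1.
Base case (m = 1): P(1) = 2, and the closed form gives 2. They agree.
Suppose the result is true for m = r, so P(r) = r(5r^4 - 3r^3 - r^2 - r + 2).
Then P(r+1) = P(r) + (25r^4 + 38r^3 + 29r^2 + 8r + 2) = (r(5r^4 - 3r^3 - r^2 - r + 2)) + (25r^4 + 38r^3 + 29r^2 + 8r + 2).
Simplifying, P(r+1) = (r + 1)(5r^4 + 17r^3 + 20r^2 + 8r + 2) = (r+1)(5(r+1)^4 - 3(r+1)^3 - (r+1)^2 - (r+1) + 2),
which is the closed form with m = r+1.
This completes the induction.

P(m) = m(5m^4 - 3m^3 - m^2 - m + 2)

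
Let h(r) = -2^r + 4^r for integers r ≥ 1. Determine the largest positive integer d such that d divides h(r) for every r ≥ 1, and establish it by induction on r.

d = 2

Computing the first values: h(1) = 2 and h(2) = 12; gcd(2, 12) = 2, so d ≤ 2.
We prove 2 | -2^r + 4^r for all r ≥ 1 by induction on r.
For the base case r = 1: h(1) = 2 = 2·(1), so 2 | h(1).
Inductive step: assume the claim holds for r = j, i.e. 2 | h(j). Then
4^{j+1} − 2^{j+1} = 4·4^j − 2·2^j = 4·(4^j − 2^j) + (2)·2^j. The first term is divisible by 2 by the inductive hypothesis, and the second term (2)·2^j is divisible by 2 since 2 | 2. Hence 2 | h(j+1).
By induction, the statement is established for all r ≥ 1.
Therefore the largest such d is 2.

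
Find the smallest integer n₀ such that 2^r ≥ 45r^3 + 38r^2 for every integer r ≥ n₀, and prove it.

At r = 18: 262144 < 274752, so the inequality fails and n₀ ≥ 19. We prove 2^r ≥ 45r^3 + 38r^2 for all r ≥ 19.
For the base case r = 19: 2^r = 524288 and 45r^3 + 38r^2 = 322373, so 524288 ≥ 322373.
Suppose the result is true for r = k, so 2^k ≥ 45k^3 + 38k^2.
Then 2^(k + 1) = 2·(2^k) ≥ 2·(45k^3 + 38k^2).
Also, for k ≥ 19 we have 2·(45k^3 + 38k^2) ≥ 45(k+1)^3 + 38(k+1)^2, since 2·(45k^3 + 38k^2) − (45(k+1)^3 + 38(k+1)^2) = 45k^3 - 97k^2 - 211k - 83, which is nonnegative for all k ≥ 19.
Combining, 2^(k + 1) ≥ 45(k+1)^3 + 38(k+1)^2.
Hence, by induction on r, the claim holds for every r ≥ 19.
Hence the smallest such n₀ is 19.

n₀ = 19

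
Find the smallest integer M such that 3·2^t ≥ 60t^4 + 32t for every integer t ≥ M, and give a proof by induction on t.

M = 23

At t = 22: 12582912 < 14056064, so the inequality fails and M ≥ 23. We prove 3·2^t ≥ 60t^4 + 32t for all t ≥ 23.
For the base case t = 23: 3·2^t = 25165824 and 60t^4 + 32t = 16791196, so 25165824 ≥ 16791196.
For the inductive step, assume it holds for an arbitrary p ≥ 23, so 3·2^p ≥ 60p^4 + 32p.
Then 3·2^(p + 1) = 2·(3·2^p) ≥ 2·(60p^4 + 32p).
Also, for p ≥ 23 we have 2·(60p^4 + 32p) ≥ 60(p+1)^4 + 32(p+1), since 2·(60p^4 + 32p) − (60(p+1)^4 + 32(p+1)) = 60p^4 - 240p^3 - 360p^2 - 208p - 92, which is nonnegative for all p ≥ 23.
Combining, 3·2^(p + 1) ≥ 60(p+1)^4 + 32(p+1).
By induction, the statement is established for all t ≥ 23.
Hence the smallest such M is 23.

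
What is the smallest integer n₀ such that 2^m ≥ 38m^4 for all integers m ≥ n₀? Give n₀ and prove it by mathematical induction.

At m = 23: 8388608 < 10633958, so the inequality fails and n₀ ≥ 24. We prove 2^m ≥ 38m^4 for all m ≥ 24.
When m = 24: 2^m = 16777216 and 38m^4 = 12607488, so 16777216 ≥ 12607488.
Inductive step: assume the claim holds for m = p, so 2^p ≥ 38p^4.
Then 2^(p + 1) = 2·(2^p) ≥ 2·(38p^4).
Also, for p ≥ 24 we have 2·(38p^4) ≥ 38(p+1)^4, since 2 ≥ (1 + 1/p)^4 for all p ≥ 24.
Combining, 2^(p + 1) ≥ 38(p+1)^4.
Hence, by induction on m, the claim holds for every m ≥ 24.
Hence the smallest such n₀ is 24.

n₀ = 24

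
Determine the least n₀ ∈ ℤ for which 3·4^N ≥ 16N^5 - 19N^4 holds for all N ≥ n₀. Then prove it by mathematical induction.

At N = 9: 786432 < 820125, so the inequality fails and n₀ ≥ 10. We prove 3·4^N ≥ 16N^5 - 19N^4 for all N ≥ 10.
For the base case N = 10: 3·4^N = 3145728 and 16N^5 - 19N^4 = 1410000, so 3145728 ≥ 1410000.
For the inductive step, assume it holds for an arbitrary m ≥ 10, so 3·4^m ≥ 16m^5 - 19m^4.
Then 3·4^(m + 1) = 4·(3·4^m) ≥ 4·(16m^5 - 19m^4).
Also, for m ≥ 10 we have 4·(16m^5 - 19m^4) ≥ 16(m+1)^5 - 19(m+1)^4, since 4·(16m^5 - 19m^4) − (16(m+1)^5 - 19(m+1)^4) = 48m^5 - 137m^4 - 84m^3 - 46m^2 - 4m + 3, which is nonnegative for all m ≥ 10.
Combining, 3·4^(m + 1) ≥ 16(m+1)^5 - 19(m+1)^4.
By the principle of mathematical induction, the result holds for all N ≥ 10.
Hence the smallest such n₀ is 10.

n₀ = 10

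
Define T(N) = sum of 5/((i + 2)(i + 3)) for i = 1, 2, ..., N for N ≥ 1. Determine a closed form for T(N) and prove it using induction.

T(N) = 5N/(3(N + 3))

We claim T(N) = 5N/(3(N + 3)) for all N ≥ 1.
When N = 1: T(1) = 5/12, and the closed form gives 5/12. They agree.
For the inductive step, assume it holds for an arbitrary i ≥ 1, so T(i) = 5i/(3(i + 3)).
Then T(i+1) = T(i) + (5/((i + 3)(i + 4))) = (5i/(3(i + 3))) + (5/((i + 3)(i + 4))).
Simplifying, T(i+1) = 5(i + 1)/(3(i + 4)) = 5(i+1)/(3((i+1) + 3)),
which is the closed form with N = i+1.
This completes the induction.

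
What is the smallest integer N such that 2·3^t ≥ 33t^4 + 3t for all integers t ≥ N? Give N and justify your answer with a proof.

At t = 11: 354294 < 483186, so the inequality fails and N ≥ 12. We prove 2·3^t ≥ 33t^4 + 3t for all t ≥ 12.
Base step (t = 12): 2·3^t = 1062882 and 33t^4 + 3t = 684324, so 1062882 ≥ 684324.
Inductive step: suppose the statement holds for some p ≥ 12, so 2·3^p ≥ 33p^4 + 3p.
Then 2·3^(p + 1) = 3·(2·3^p) ≥ 3·(33p^4 + 3p).
Also, for p ≥ 12 we have 3·(33p^4 + 3p) ≥ 33(p+1)^4 + 3(p+1), since 3·(33p^4 + 3p) − (33(p+1)^4 + 3(p+1)) = 66p^4 - 132p^3 - 198p^2 - 126p - 36, which is nonnegative for all p ≥ 12.
Combining, 2·3^(p + 1) ≥ 33(p+1)^4 + 3(p+1).
By induction, the statement is established for all t ≥ 12.
Hence the smallest such N is 12.

N = 12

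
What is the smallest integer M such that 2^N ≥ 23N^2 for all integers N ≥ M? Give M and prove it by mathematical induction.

M = 12

At N = 11: 2048 < 2783, so the inequality fails and M ≥ 12. We prove 2^N ≥ 23N^2 for all N ≥ 12.
Base step (N = 12): 2^N = 4096 and 23N^2 = 3312, so 4096 ≥ 3312.
Inductive step: assume the claim holds for N = p, so 2^p ≥ 23p^2.
Then 2^(p + 1) = 2·(2^p) ≥ 2·(23p^2).
Also, for p ≥ 12 we have 2·(23p^2) ≥ 23(p+1)^2, since 2 ≥ (1 + 1/p)^2 for all p ≥ 12.
Combining, 2^(p + 1) ≥ 23(p+1)^2.
By induction, the statement is established for all N ≥ 12.
Hence the smallest such M is 12.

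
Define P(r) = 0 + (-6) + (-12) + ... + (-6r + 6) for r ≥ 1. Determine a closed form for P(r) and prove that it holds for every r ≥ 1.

P(r) = -3r(r - 1)

We claim P(r) = -3r(r - 1) for all r ≥ 1.
For the base case r = 1: P(1) = 0, and the closed form gives 0. They agree.
Inductive step: assume the claim holds for r = k, so P(k) = 3k(-k + 1).
Then P(k+1) = P(k) + (-6k) = (3k(-k + 1)) + (-6k).
Simplifying, P(k+1) = -3k(k + 1) = -3(k+1)((k+1) - 1),
which is the closed form with r = k+1.
By induction, the statement is established for all r ≥ 1.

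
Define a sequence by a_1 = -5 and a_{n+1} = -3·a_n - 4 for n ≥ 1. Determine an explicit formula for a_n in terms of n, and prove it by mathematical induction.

a_n = -4(-3)^(n - 1) - 1

Computing the first terms: a_1 = -5, a_2 = 11, a_3 = -37. This suggests a_n = -4(-3)^(n - 1) - 1.
Base case (n = 1): the formula gives -5 = -5 = a_1.
Inductive step: assume the claim holds for n = j, so a_j = -4(-3)^(j - 1) - 1.
Then a_{j+1} = -3·a_j - 4 = -3·(-4(-3)^(j - 1) - 1) - 4 = -4(-3)^j - 1 = -4(-3)^((j+1) - 1) - 1,
which is the claimed formula at n = j+1.
By the principle of mathematical induction, the result holds for all n ≥ 1.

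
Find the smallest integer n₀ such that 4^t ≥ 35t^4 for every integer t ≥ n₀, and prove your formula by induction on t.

At t = 8: 65536 < 143360, so the inequality fails and n₀ ≥ 9. We prove 4^t ≥ 35t^4 for all t ≥ 9.
Base case (t = 9): 4^t = 262144 and 35t^4 = 229635, so 262144 ≥ 229635.
For the inductive step, assume it holds for an arbitrary m ≥ 9, so 4^m ≥ 35m^4.
Then 4^(m + 1) = 4·(4^m) ≥ 4·(35m^4).
Also, for m ≥ 9 we have 4·(35m^4) ≥ 35(m+1)^4, since 4 ≥ (1 + 1/m)^4 for all m ≥ 9.
Combining, 4^(m + 1) ≥ 35(m+1)^4.
By the principle of mathematical induction, the result holds for all t ≥ 9.
Hence the smallest such n₀ is 9.

n₀ = 9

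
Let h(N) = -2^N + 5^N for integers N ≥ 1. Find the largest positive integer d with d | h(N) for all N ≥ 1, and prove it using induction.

Computing the first values: h(1) = 3 and h(2) = 21; gcd(3, 21) = 3, so d ≤ 3.
We prove 3 | -2^N + 5^N for all N ≥ 1 by induction on N.
When N = 1: h(1) = 3 = 3·(1), so 3 | h(1).
Suppose the result is true for N = k, i.e. 3 | h(k). Then
5^{k+1} − 2^{k+1} = 5·5^k − 2·2^k = 5·(5^k − 2^k) + (3)·2^k. The first term is divisible by 3 by the inductive hypothesis, and the second term (3)·2^k is divisible by 3 since 3 | 3. Hence 3 | h(k+1).
By the principle of mathematical induction, the result holds for all N ≥ 1.
Therefore the largest such d is 3.

d = 3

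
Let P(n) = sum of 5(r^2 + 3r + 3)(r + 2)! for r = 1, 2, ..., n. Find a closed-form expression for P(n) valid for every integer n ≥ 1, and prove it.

P(n) = (5n + 5)(n + 3)! - 30

We claim P(n) = (5n + 5)(n + 3)! - 30 for all n ≥ 1.
When n = 1: P(1) = 210, and the closed form gives 210. They agree.
Inductive step: suppose the statement holds for some r ≥ 1, so P(r) = (5r + 5)(r + 3)! - 30.
Then P(r+1) = P(r) + (5(r^2 + 5r + 7)(r + 3)!) = ((5r + 5)(r + 3)! - 30) + (5(r^2 + 5r + 7)(r + 3)!).
Simplifying, P(r+1) = (5(r+1) + 5)((r+1) + 3)! - 30,
which is the closed form with n = r+1.
Hence, by induction on n, the claim holds for every n ≥ 1.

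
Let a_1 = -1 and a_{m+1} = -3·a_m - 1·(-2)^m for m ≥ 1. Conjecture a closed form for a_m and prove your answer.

Computing the first terms: a_1 = -1, a_2 = 5, a_3 = -19. This suggests a_m = -(-2)^m + (-3)^m.
When m = 1: the formula gives -1 = -1 = a_1.
Inductive step: suppose the statement holds for some k ≥ 1, so a_k = -(-2)^k + (-3)^k.
Then a_{k+1} = -3·a_k - 1·(-2)^k = -3·(-(-2)^k + (-3)^k) - 1·(-2)^k = -(-2)^(k + 1) + (-3)^(k + 1),
which is the claimed formula at m = k+1.
This completes the induction.

a_m = -(-2)^m + (-3)^m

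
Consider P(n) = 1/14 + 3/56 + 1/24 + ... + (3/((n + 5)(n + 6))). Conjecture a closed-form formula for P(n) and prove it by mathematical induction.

We claim P(n) = n/(2(n + 6)) for all n ≥ 1.
When n = 1: P(1) = 1/14, and the closed form gives 1/14. They agree.
For the inductive step, assume it holds for an arbitrary j ≥ 1, so P(j) = j/(2(j + 6)).
Then P(j+1) = P(j) + (3/((j + 6)(j + 7))) = (j/(2(j + 6))) + (3/((j + 6)(j + 7))).
Simplifying, P(j+1) = (j + 1)/(2(j + 7)) = (j+1)/(2((j+1) + 6)),
which is the closed form with n = j+1.
By the principle of mathematical induction, the result holds for all n ≥ 1.

P(n) = n/(2(n + 6))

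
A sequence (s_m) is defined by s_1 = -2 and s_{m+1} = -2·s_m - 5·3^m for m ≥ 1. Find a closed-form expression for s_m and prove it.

Computing the first terms: s_1 = -2, s_2 = -11, s_3 = -23. This suggests s_m = (-2)^(m - 1) - 3^m.
When m = 1: the formula gives -2 = -2 = s_1.
Suppose the result is true for m = p, so s_p = (-2)^(p - 1) - 3^p.
Then s_{p+1} = -2·s_p - 5·3^p = -2·((-2)^(p - 1) - 3^p) - 5·3^p = (-2)^p - 3^(p + 1) = (-2)^((p+1) - 1) - 3^(p+1),
which is the claimed formula at m = p+1.
This completes the induction.

s_m = (-2)^(m - 1) - 3^m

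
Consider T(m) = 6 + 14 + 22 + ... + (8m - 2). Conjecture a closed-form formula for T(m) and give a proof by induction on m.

T(m) = 2m(2m + 1)

We claim T(m) = 2m(2m + 1) for all m ≥ 1.
When m = 1: T(1) = 6, and the closed form gives 6. They agree.
For the inductive step, assume it holds for an arbitrary r ≥ 1, so T(r) = 2r(2r + 1).
Then T(r+1) = T(r) + (8r + 6) = (2r(2r + 1)) + (8r + 6).
Simplifying, T(r+1) = 2(r + 1)(2r + 3) = 2(r+1)(2(r+1) + 1),
which is the closed form with m = r+1.
This completes the induction.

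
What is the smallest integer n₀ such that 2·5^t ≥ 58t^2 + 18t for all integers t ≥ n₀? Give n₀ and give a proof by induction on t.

At t = 3: 250 < 576, so the inequality fails and n₀ ≥ 4. We prove 2·5^t ≥ 58t^2 + 18t for all t ≥ 4.
When t = 4: 2·5^t = 1250 and 58t^2 + 18t = 1000, so 1250 ≥ 1000.
Inductive step: assume the claim holds for t = k, so 2·5^k ≥ 58k^2 + 18k.
Then 2·5^(k + 1) = 5·(2·5^k) ≥ 5·(58k^2 + 18k).
Also, for k ≥ 4 we have 5·(58k^2 + 18k) ≥ 58(k+1)^2 + 18(k+1), since 5·(58k^2 + 18k) − (58(k+1)^2 + 18(k+1)) = 232k^2 - 44k - 76, which is nonnegative for all k ≥ 4.
Combining, 2·5^(k + 1) ≥ 58(k+1)^2 + 18(k+1).
This completes the induction.
Hence the smallest such n₀ is 4.

n₀ = 4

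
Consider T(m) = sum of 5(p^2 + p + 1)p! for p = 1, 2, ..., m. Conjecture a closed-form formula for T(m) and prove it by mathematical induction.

We claim T(m) = (5m + 5)(m + 1)! - 5 for all m ≥ 1.
Base case (m = 1): T(1) = 15, and the closed form gives 15. They agree.
For the inductive step, assume it holds for an arbitrary p ≥ 1, so T(p) = (5p + 5)(p + 1)! - 5.
Then T(p+1) = T(p) + (5(p^2 + 3p + 3)(p + 1)!) = ((5p + 5)(p + 1)! - 5) + (5(p^2 + 3p + 3)(p + 1)!).
Simplifying, T(p+1) = (5(p+1) + 5)((p+1) + 1)! - 5,
which is the closed form with m = p+1.
By the principle of mathematical induction, the result holds for all m ≥ 1.

T(m) = (5m + 5)(m + 1)! - 5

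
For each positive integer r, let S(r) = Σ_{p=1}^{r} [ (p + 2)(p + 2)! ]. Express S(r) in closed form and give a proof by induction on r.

We claim S(r) = (r + 3)! - 6 for all r ≥ 1.
Base step (r = 1): S(1) = 18, and the closed form gives 18. They agree.
Inductive step: assume the claim holds for r = p, so S(p) = (p + 3)! - 6.
Then S(p+1) = S(p) + ((p + 3)(p + 3)!) = ((p + 3)! - 6) + ((p + 3)(p + 3)!).
Simplifying, S(p+1) = ((p+1) + 3)! - 6,
which is the closed form with r = p+1.
By induction, the statement is established for all r ≥ 1.

S(r) = (r + 3)! - 6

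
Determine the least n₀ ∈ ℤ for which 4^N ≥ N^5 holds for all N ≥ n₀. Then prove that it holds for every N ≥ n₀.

At N = 7: 16384 < 16807, so the inequality fails and n₀ ≥ 8. We prove 4^N ≥ N^5 for all N ≥ 8.
Base step (N = 8): 4^N = 65536 and N^5 = 32768, so 65536 ≥ 32768.
Suppose the result is true for N = i, so 4^i ≥ i^5.
Then 4^(i + 1) = 4·(4^i) ≥ 4·(i^5).
Also, for i ≥ 8 we have 4·(i^5) ≥ (i+1)^5, since 4 ≥ (1 + 1/i)^5 for all i ≥ 8.
Combining, 4^(i + 1) ≥ (i+1)^5.
This completes the induction.
Hence the smallest such n₀ is 8.

n₀ = 8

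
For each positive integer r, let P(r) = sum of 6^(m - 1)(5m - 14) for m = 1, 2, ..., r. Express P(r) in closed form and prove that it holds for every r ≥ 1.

We claim P(r) = 6^r(r - 3) + 3 for all r ≥ 1.
Base case (r = 1): P(1) = -9, and the closed form gives -9. They agree.
For the inductive step, assume it holds for an arbitrary m ≥ 1, so P(m) = 6^m(m - 3) + 3.
Then P(m+1) = P(m) + (6^m(5m - 9)) = (6^m(m - 3) + 3) + (6^m(5m - 9)).
Simplifying, P(m+1) = 6·6^m·m - 12·6^m + 3 = 6^(m+1)((m+1) - 3) + 3,
which is the closed form with r = m+1.
By the principle of mathematical induction, the result holds for all r ≥ 1.

P(r) = 6^r(r - 3) + 3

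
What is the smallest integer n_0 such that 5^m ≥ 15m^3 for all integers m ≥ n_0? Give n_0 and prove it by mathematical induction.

n_0 = 5

At m = 4: 625 < 960, so the inequality fails and n_0 ≥ 5. We prove 5^m ≥ 15m^3 for all m ≥ 5.
For the base case m = 5: 5^m = 3125 and 15m^3 = 1875, so 3125 ≥ 1875.
Suppose the result is true for m = i, so 5^i ≥ 15i^3.
Then 5^(i + 1) = 5·(5^i) ≥ 5·(15i^3).
Also, for i ≥ 5 we have 5·(15i^3) ≥ 15(i+1)^3, since 5 ≥ (1 + 1/i)^3 for all i ≥ 5.
Combining, 5^(i + 1) ≥ 15(i+1)^3.
By induction, the statement is established for all m ≥ 5.
Hence the smallest such n_0 is 5.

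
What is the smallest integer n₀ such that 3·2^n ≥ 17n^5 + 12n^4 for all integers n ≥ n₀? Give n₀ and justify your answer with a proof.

At n = 26: 201326592 < 207467104, so the inequality fails and n₀ ≥ 27. We prove 3·2^n ≥ 17n^5 + 12n^4 for all n ≥ 27.
When n = 27: 3·2^n = 402653184 and 17n^5 + 12n^4 = 250308711, so 402653184 ≥ 250308711.
Inductive step: assume the claim holds for n = j, so 3·2^j ≥ 17j^5 + 12j^4.
Then 3·2^(j + 1) = 2·(3·2^j) ≥ 2·(17j^5 + 12j^4).
Also, for j ≥ 27 we have 2·(17j^5 + 12j^4) ≥ 17(j+1)^5 + 12(j+1)^4, since 2·(17j^5 + 12j^4) − (17(j+1)^5 + 12(j+1)^4) = 17j^5 - 73j^4 - 218j^3 - 242j^2 - 133j - 29, which is nonnegative for all j ≥ 27.
Combining, 3·2^(j + 1) ≥ 17(j+1)^5 + 12(j+1)^4.
By induction, the statement is established for all n ≥ 27.
Hence the smallest such n₀ is 27.

n₀ = 27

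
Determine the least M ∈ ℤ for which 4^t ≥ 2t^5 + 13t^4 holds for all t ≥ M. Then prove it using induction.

At t = 8: 65536 < 118784, so the inequality fails and M ≥ 9. We prove 4^t ≥ 2t^5 + 13t^4 for all t ≥ 9.
Base case (t = 9): 4^t = 262144 and 2t^5 + 13t^4 = 203391, so 262144 ≥ 203391.
For the inductive step, assume it holds for an arbitrary p ≥ 9, so 4^p ≥ 2p^5 + 13p^4.
Then 4^(p + 1) = 4·(4^p) ≥ 4·(2p^5 + 13p^4).
Also, for p ≥ 9 we have 4·(2p^5 + 13p^4) ≥ 2(p+1)^5 + 13(p+1)^4, since 4·(2p^5 + 13p^4) − (2(p+1)^5 + 13(p+1)^4) = 6p^5 + 29p^4 - 72p^3 - 98p^2 - 62p - 15, which is nonnegative for all p ≥ 9.
Combining, 4^(p + 1) ≥ 2(p+1)^5 + 13(p+1)^4.
This completes the induction.
Hence the smallest such M is 9.

M = 9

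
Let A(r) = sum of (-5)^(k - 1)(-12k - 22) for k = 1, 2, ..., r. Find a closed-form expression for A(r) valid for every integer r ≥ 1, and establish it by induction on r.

We claim A(r) = 2(-5)^r(r + 2) - 4 for all r ≥ 1.
Base step (r = 1): A(1) = -34, and the closed form gives -34. They agree.
For the inductive step, assume it holds for an arbitrary k ≥ 1, so A(k) = 2(-5)^k(k + 2) - 4.
Then A(k+1) = A(k) + ((-5)^k(-12k - 34)) = (2(-5)^k(k + 2) - 4) + ((-5)^k(-12k - 34)).
Simplifying, A(k+1) = -10(-5)^k·k - 30(-5)^k - 4 = 2(-5)^(k+1)((k+1) + 2) - 4,
which is the closed form with r = k+1.
By the principle of mathematical induction, the result holds for all r ≥ 1.

A(r) = 2(-5)^r(r + 2) - 4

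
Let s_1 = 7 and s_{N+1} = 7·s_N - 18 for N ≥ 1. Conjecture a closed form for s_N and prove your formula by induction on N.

s_N = 4·7^(N - 1) + 3

Computing the first terms: s_1 = 7, s_2 = 31, s_3 = 199. This suggests s_N = 4·7^(N - 1) + 3.
Base step (N = 1): the formula gives 7 = 7 = s_1.
For the inductive step, assume it holds for an arbitrary j ≥ 1, so s_j = 4·7^(j - 1) + 3.
Then s_{j+1} = 7·s_j - 18 = 7·(4·7^(j - 1) + 3) - 18 = 4·7^j + 3 = 4·7^((j+1) - 1) + 3,
which is the claimed formula at N = j+1.
By the principle of mathematical induction, the result holds for all N ≥ 1.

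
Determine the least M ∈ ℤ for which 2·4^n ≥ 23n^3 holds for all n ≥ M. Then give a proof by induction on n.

M = 6

At n = 5: 2048 < 2875, so the inequality fails and M ≥ 6. We prove 2·4^n ≥ 23n^3 for all n ≥ 6.
For the base case n = 6: 2·4^n = 8192 and 23n^3 = 4968, so 8192 ≥ 4968.
Inductive step: assume the claim holds for n = j, so 2·4^j ≥ 23j^3.
Then 2·4^(j + 1) = 4·(2·4^j) ≥ 4·(23j^3).
Also, for j ≥ 6 we have 4·(23j^3) ≥ 23(j+1)^3, since 4 ≥ (1 + 1/j)^3 for all j ≥ 6.
Combining, 2·4^(j + 1) ≥ 23(j+1)^3.
Hence, by induction on n, the claim holds for every n ≥ 6.
Hence the smallest such M is 6.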